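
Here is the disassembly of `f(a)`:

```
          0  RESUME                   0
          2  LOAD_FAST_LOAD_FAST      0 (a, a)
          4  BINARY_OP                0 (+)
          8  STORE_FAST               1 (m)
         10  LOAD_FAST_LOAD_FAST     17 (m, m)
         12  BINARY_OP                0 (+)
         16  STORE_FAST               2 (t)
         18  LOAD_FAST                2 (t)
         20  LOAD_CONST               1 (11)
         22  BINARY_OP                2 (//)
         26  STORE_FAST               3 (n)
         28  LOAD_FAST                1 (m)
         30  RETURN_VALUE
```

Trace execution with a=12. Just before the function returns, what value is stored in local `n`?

LOAD_FAST_LOAD_FAST a,a → push 12,12. Stack: [12, 12]
BINARY_OP + → 12 + 12 = 24. Stack: [24]
STORE_FAST m → m=24. Stack: []
LOAD_FAST_LOAD_FAST m,m → push 24,24. Stack: [24, 24]
BINARY_OP + → 24 + 24 = 48. Stack: [48]
STORE_FAST t → t=48. Stack: []
LOAD_FAST t → push 48. Stack: [48]
LOAD_CONST → push 11. Stack: [48, 11]
BINARY_OP // → 48 // 11 = 4. Stack: [4]
STORE_FAST n → n=4. Stack: []
LOAD_FAST m → push 24. Stack: [24]
RETURN_VALUE → return 24.

4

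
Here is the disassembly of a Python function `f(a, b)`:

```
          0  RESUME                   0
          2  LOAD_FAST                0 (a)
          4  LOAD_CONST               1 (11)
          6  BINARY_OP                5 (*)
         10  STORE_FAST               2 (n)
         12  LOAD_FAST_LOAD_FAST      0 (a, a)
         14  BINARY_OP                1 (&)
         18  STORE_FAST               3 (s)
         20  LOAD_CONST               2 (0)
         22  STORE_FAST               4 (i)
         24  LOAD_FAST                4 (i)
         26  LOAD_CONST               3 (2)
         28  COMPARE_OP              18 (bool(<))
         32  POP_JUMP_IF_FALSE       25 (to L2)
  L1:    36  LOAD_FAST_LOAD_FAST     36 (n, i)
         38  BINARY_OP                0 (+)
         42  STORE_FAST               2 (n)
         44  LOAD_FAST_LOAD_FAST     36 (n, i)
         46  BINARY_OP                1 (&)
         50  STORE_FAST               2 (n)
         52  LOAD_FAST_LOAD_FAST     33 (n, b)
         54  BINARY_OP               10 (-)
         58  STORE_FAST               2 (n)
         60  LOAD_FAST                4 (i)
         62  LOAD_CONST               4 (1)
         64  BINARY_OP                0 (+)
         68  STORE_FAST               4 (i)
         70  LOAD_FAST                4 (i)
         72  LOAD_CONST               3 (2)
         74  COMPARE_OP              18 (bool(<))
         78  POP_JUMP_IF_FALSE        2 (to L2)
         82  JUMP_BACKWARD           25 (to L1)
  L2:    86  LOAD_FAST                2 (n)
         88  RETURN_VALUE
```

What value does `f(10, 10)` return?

-9

LOAD_FAST a → push 10. Stack: [10]
LOAD_CONST → push 11. Stack: [10, 11]
BINARY_OP * → 10 * 11 = 110. Stack: [110]
STORE_FAST n → n=110. Stack: []
LOAD_FAST_LOAD_FAST a,a → push 10,10. Stack: [10, 10]
BINARY_OP & → 10 & 10 = 10. Stack: [10]
STORE_FAST s → s=10. Stack: []
LOAD_CONST → push 0. Stack: [0]
STORE_FAST i → i=0. Stack: []
LOAD_FAST i → push 0. Stack: [0]
LOAD_CONST → push 2. Stack: [0, 2]
COMPARE_OP bool(<) → 0 vs 2 = True. Stack: [True]
POP_JUMP_IF_FALSE → pop True; no jump. Stack: []
LOAD_FAST_LOAD_FAST n,i → push 110,0. Stack: [110, 0]
BINARY_OP + → 110 + 0 = 110. Stack: [110]
STORE_FAST n → n=110. Stack: []
LOAD_FAST_LOAD_FAST n,i → push 110,0. Stack: [110, 0]
BINARY_OP & → 110 & 0 = 0. Stack: [0]
STORE_FAST n → n=0. Stack: []
LOAD_FAST_LOAD_FAST n,b → push 0,10. Stack: [0, 10]
BINARY_OP - → 0 - 10 = -10. Stack: [-10]
STORE_FAST n → n=-10. Stack: []
LOAD_FAST i → push 0. Stack: [0]
LOAD_CONST → push 1. Stack: [0, 1]
BINARY_OP + → 0 + 1 = 1. Stack: [1]
STORE_FAST i → i=1. Stack: []
LOAD_FAST i → push 1. Stack: [1]
LOAD_CONST → push 2. Stack: [1, 2]
COMPARE_OP bool(<) → 1 vs 2 = True. Stack: [True]
POP_JUMP_IF_FALSE → pop True; no jump. Stack: []
LOAD_FAST_LOAD_FAST n,i → push -10,1. Stack: [-10, 1]
BINARY_OP + → -10 + 1 = -9. Stack: [-9]
STORE_FAST n → n=-9. Stack: []
LOAD_FAST_LOAD_FAST n,i → push -9,1. Stack: [-9, 1]
BINARY_OP & → -9 & 1 = 1. Stack: [1]
STORE_FAST n → n=1. Stack: []
LOAD_FAST_LOAD_FAST n,b → push 1,10. Stack: [1, 10]
BINARY_OP - → 1 - 10 = -9. Stack: [-9]
STORE_FAST n → n=-9. Stack: []
LOAD_FAST i → push 1. Stack: [1]
LOAD_CONST → push 1. Stack: [1, 1]
BINARY_OP + → 1 + 1 = 2. Stack: [2]
STORE_FAST i → i=2. Stack: []
LOAD_FAST i → push 2. Stack: [2]
LOAD_CONST → push 2. Stack: [2, 2]
COMPARE_OP bool(<) → 2 vs 2 = False. Stack: [False]
POP_JUMP_IF_FALSE → pop False; jump. Stack: []
LOAD_FAST n → push -9. Stack: [-9]
RETURN_VALUE → return -9.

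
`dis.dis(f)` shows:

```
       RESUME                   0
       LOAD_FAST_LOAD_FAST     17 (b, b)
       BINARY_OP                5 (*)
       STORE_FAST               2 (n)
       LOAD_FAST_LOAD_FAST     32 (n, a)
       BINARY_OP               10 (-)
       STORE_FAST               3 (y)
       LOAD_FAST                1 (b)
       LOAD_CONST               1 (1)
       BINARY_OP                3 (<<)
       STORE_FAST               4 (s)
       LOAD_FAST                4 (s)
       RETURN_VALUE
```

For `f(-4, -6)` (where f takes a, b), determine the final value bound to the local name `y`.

LOAD_FAST_LOAD_FAST b,b → push -6,-6. Stack: [-6, -6]
BINARY_OP * → -6 * -6 = 36. Stack: [36]
STORE_FAST n → n=36. Stack: []
LOAD_FAST_LOAD_FAST n,a → push 36,-4. Stack: [36, -4]
BINARY_OP - → 36 - -4 = 40. Stack: [40]
STORE_FAST y → y=40. Stack: []
LOAD_FAST b → push -6. Stack: [-6]
LOAD_CONST → push 1. Stack: [-6, 1]
BINARY_OP << → -6 << 1 = -12. Stack: [-12]
STORE_FAST s → s=-12. Stack: []
LOAD_FAST s → push -12. Stack: [-12]
RETURN_VALUE → return -12.

40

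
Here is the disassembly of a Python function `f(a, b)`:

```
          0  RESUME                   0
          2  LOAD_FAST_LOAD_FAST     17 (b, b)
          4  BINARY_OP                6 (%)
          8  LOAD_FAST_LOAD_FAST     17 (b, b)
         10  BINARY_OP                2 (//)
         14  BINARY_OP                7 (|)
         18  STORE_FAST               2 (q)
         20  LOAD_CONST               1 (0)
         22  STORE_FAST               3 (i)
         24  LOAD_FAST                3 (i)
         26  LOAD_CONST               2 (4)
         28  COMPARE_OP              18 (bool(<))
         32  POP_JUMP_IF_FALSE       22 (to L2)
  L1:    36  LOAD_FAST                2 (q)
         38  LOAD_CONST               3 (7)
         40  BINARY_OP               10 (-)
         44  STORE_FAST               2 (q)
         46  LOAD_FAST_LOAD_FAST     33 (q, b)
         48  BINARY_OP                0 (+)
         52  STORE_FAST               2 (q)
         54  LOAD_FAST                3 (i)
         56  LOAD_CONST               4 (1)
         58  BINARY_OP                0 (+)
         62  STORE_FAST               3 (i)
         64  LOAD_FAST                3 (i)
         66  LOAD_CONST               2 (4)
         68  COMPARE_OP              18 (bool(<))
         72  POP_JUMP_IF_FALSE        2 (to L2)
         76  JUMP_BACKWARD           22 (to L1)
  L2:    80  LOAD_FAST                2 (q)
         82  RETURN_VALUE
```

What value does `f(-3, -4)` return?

-43

LOAD_FAST_LOAD_FAST b,b → push -4,-4
BINARY_OP % → -4 % -4 = 0
LOAD_FAST_LOAD_FAST b,b → push -4,-4
BINARY_OP // → -4 // -4 = 1
BINARY_OP | → 0 | 1 = 1
STORE_FAST q → q=1
LOAD_CONST → push 0
STORE_FAST i → i=0
LOAD_FAST i → push 0
LOAD_CONST → push 4
COMPARE_OP bool(<) → 0 vs 4 = True
POP_JUMP_IF_FALSE → pop True; no jump
LOAD_FAST q → push 1
LOAD_CONST → push 7
BINARY_OP - → 1 - 7 = -6
STORE_FAST q → q=-6
LOAD_FAST_LOAD_FAST q,b → push -6,-4
BINARY_OP + → -6 + -4 = -10
STORE_FAST q → q=-10
LOAD_FAST i → push 0
LOAD_CONST → push 1
BINARY_OP + → 0 + 1 = 1
STORE_FAST i → i=1
LOAD_FAST i → push 1
LOAD_CONST → push 4
COMPARE_OP bool(<) → 1 vs 4 = True
POP_JUMP_IF_FALSE → pop True; no jump
LOAD_FAST q → push -10
LOAD_CONST → push 7
BINARY_OP - → -10 - 7 = -17
STORE_FAST q → q=-17
LOAD_FAST_LOAD_FAST q,b → push -17,-4
BINARY_OP + → -17 + -4 = -21
STORE_FAST q → q=-21
LOAD_FAST i → push 1
LOAD_CONST → push 1
BINARY_OP + → 1 + 1 = 2
STORE_FAST i → i=2
LOAD_FAST i → push 2
LOAD_CONST → push 4
COMPARE_OP bool(<) → 2 vs 4 = True
POP_JUMP_IF_FALSE → pop True; no jump
LOAD_FAST q → push -21
LOAD_CONST → push 7
BINARY_OP - → -21 - 7 = -28
STORE_FAST q → q=-28
LOAD_FAST_LOAD_FAST q,b → push -28,-4
BINARY_OP + → -28 + -4 = -32
STORE_FAST q → q=-32
LOAD_FAST i → push 2
LOAD_CONST → push 1
BINARY_OP + → 2 + 1 = 3
STORE_FAST i → i=3
LOAD_FAST i → push 3
LOAD_CONST → push 4
COMPARE_OP bool(<) → 3 vs 4 = True
POP_JUMP_IF_FALSE → pop True; no jump
LOAD_FAST q → push -32
LOAD_CONST → push 7
BINARY_OP - → -32 - 7 = -39
STORE_FAST q → q=-39
LOAD_FAST_LOAD_FAST q,b → push -39,-4
BINARY_OP + → -39 + -4 = -43
STORE_FAST q → q=-43
LOAD_FAST i → push 3
LOAD_CONST → push 1
BINARY_OP + → 3 + 1 = 4
STORE_FAST i → i=4
LOAD_FAST i → push 4
LOAD_CONST → push 4
COMPARE_OP bool(<) → 4 vs 4 = False
POP_JUMP_IF_FALSE → pop False; jump
LOAD_FAST q → push -43
RETURN_VALUE → return -43.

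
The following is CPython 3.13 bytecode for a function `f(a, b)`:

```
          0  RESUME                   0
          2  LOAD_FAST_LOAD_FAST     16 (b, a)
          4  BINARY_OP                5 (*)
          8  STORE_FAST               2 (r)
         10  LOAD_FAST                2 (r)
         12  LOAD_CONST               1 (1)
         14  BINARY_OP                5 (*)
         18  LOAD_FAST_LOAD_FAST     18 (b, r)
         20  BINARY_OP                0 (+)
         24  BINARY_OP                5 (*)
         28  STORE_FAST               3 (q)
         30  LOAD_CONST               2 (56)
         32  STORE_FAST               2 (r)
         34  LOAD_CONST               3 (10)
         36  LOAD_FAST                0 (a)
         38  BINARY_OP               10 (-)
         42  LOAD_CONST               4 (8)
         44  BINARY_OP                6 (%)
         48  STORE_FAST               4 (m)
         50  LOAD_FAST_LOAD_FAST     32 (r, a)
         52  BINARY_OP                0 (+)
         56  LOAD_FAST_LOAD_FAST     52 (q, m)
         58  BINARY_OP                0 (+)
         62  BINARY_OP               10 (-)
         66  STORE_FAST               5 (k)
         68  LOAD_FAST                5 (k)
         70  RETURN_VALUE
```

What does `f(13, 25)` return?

-113686

LOAD_FAST_LOAD_FAST b,a → push 25,13. Stack: [25, 13]
BINARY_OP * → 25 * 13 = 325. Stack: [325]
STORE_FAST r → r=325. Stack: []
LOAD_FAST r → push 325. Stack: [325]
LOAD_CONST → push 1. Stack: [325, 1]
BINARY_OP * → 325 * 1 = 325. Stack: [325]
LOAD_FAST_LOAD_FAST b,r → push 25,325. Stack: [325, 25, 325]
BINARY_OP + → 25 + 325 = 350. Stack: [325, 350]
BINARY_OP * → 325 * 350 = 113750. Stack: [113750]
STORE_FAST q → q=113750. Stack: []
LOAD_CONST → push 56. Stack: [56]
STORE_FAST r → r=56. Stack: []
LOAD_CONST → push 10. Stack: [10]
LOAD_FAST a → push 13. Stack: [10, 13]
BINARY_OP - → 10 - 13 = -3. Stack: [-3]
LOAD_CONST → push 8. Stack: [-3, 8]
BINARY_OP % → -3 % 8 = 5. Stack: [5]
STORE_FAST m → m=5. Stack: []
LOAD_FAST_LOAD_FAST r,a → push 56,13. Stack: [56, 13]
BINARY_OP + → 56 + 13 = 69. Stack: [69]
LOAD_FAST_LOAD_FAST q,m → push 113750,5. Stack: [69, 113750, 5]
BINARY_OP + → 113750 + 5 = 113755. Stack: [69, 113755]
BINARY_OP - → 69 - 113755 = -113686. Stack: [-113686]
STORE_FAST k → k=-113686. Stack: []
LOAD_FAST k → push -113686. Stack: [-113686]
RETURN_VALUE → return -113686.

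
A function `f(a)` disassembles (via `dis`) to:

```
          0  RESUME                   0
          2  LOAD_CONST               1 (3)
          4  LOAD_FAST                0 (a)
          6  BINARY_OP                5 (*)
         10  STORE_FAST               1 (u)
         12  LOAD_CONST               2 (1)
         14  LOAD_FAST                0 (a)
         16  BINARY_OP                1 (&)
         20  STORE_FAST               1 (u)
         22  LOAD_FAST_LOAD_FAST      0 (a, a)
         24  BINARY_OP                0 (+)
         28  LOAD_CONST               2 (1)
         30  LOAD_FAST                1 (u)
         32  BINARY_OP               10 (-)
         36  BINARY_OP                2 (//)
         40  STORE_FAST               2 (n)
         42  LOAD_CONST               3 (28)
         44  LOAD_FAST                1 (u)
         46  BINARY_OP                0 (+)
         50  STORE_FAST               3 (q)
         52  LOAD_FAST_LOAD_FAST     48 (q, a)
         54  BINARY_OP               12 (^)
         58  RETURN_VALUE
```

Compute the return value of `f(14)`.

LOAD_CONST → push 3. Stack: [3]
LOAD_FAST a → push 14. Stack: [3, 14]
BINARY_OP * → 3 * 14 = 42. Stack: [42]
STORE_FAST u → u=42. Stack: []
LOAD_CONST → push 1. Stack: [1]
LOAD_FAST a → push 14. Stack: [1, 14]
BINARY_OP & → 1 & 14 = 0. Stack: [0]
STORE_FAST u → u=0. Stack: []
LOAD_FAST_LOAD_FAST a,a → push 14,14. Stack: [14, 14]
BINARY_OP + → 14 + 14 = 28. Stack: [28]
LOAD_CONST → push 1. Stack: [28, 1]
LOAD_FAST u → push 0. Stack: [28, 1, 0]
BINARY_OP - → 1 - 0 = 1. Stack: [28, 1]
BINARY_OP // → 28 // 1 = 28. Stack: [28]
STORE_FAST n → n=28. Stack: []
LOAD_CONST → push 28. Stack: [28]
LOAD_FAST u → push 0. Stack: [28, 0]
BINARY_OP + → 28 + 0 = 28. Stack: [28]
STORE_FAST q → q=28. Stack: []
LOAD_FAST_LOAD_FAST q,a → push 28,14. Stack: [28, 14]
BINARY_OP ^ → 28 ^ 14 = 18. Stack: [18]
RETURN_VALUE → return 18.

18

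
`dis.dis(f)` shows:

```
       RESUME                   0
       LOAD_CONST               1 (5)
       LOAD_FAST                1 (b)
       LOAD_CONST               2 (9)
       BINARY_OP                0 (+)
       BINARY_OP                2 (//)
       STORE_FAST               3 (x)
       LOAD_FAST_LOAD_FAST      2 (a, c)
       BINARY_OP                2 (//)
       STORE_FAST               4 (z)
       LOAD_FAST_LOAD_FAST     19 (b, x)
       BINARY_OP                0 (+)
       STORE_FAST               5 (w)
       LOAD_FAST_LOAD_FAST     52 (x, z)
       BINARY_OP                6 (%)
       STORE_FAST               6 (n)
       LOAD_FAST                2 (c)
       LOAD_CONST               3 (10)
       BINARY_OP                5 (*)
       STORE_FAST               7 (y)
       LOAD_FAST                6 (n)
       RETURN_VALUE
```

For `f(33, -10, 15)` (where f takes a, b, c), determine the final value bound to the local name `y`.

LOAD_CONST → push 5. Stack: [5]
LOAD_FAST b → push -10. Stack: [5, -10]
LOAD_CONST → push 9. Stack: [5, -10, 9]
BINARY_OP + → -10 + 9 = -1. Stack: [5, -1]
BINARY_OP // → 5 // -1 = -5. Stack: [-5]
STORE_FAST x → x=-5. Stack: []
LOAD_FAST_LOAD_FAST a,c → push 33,15. Stack: [33, 15]
BINARY_OP // → 33 // 15 = 2. Stack: [2]
STORE_FAST z → z=2. Stack: []
LOAD_FAST_LOAD_FAST b,x → push -10,-5. Stack: [-10, -5]
BINARY_OP + → -10 + -5 = -15. Stack: [-15]
STORE_FAST w → w=-15. Stack: []
LOAD_FAST_LOAD_FAST x,z → push -5,2. Stack: [-5, 2]
BINARY_OP % → -5 % 2 = 1. Stack: [1]
STORE_FAST n → n=1. Stack: []
LOAD_FAST c → push 15. Stack: [15]
LOAD_CONST → push 10. Stack: [15, 10]
BINARY_OP * → 15 * 10 = 150. Stack: [150]
STORE_FAST y → y=150. Stack: []
LOAD_FAST n → push 1. Stack: [1]
RETURN_VALUE → return 1.

150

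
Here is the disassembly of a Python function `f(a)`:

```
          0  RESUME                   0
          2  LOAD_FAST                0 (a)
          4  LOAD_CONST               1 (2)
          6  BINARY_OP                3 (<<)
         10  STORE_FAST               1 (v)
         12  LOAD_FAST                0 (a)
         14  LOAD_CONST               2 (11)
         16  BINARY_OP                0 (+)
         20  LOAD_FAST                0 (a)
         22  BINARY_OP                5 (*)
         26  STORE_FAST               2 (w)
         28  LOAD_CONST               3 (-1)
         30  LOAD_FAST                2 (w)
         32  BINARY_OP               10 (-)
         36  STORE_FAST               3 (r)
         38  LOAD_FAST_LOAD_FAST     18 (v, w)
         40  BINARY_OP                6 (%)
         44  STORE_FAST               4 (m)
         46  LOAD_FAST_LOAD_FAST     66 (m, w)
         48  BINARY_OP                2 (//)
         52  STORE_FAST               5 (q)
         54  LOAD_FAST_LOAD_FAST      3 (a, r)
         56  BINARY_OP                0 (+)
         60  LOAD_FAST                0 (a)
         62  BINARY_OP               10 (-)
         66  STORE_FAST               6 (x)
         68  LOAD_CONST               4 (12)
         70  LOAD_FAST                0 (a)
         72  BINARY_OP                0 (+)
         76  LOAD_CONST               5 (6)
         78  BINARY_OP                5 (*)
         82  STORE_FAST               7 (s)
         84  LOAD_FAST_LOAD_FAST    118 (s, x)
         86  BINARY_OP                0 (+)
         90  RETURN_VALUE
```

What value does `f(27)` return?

-793

LOAD_FAST a → push 27. Stack: [27]
LOAD_CONST → push 2. Stack: [27, 2]
BINARY_OP << → 27 << 2 = 108. Stack: [108]
STORE_FAST v → v=108. Stack: []
LOAD_FAST a → push 27. Stack: [27]
LOAD_CONST → push 11. Stack: [27, 11]
BINARY_OP + → 27 + 11 = 38. Stack: [38]
LOAD_FAST a → push 27. Stack: [38, 27]
BINARY_OP * → 38 * 27 = 1026. Stack: [1026]
STORE_FAST w → w=1026. Stack: []
LOAD_CONST → push -1. Stack: [-1]
LOAD_FAST w → push 1026. Stack: [-1, 1026]
BINARY_OP - → -1 - 1026 = -1027. Stack: [-1027]
STORE_FAST r → r=-1027. Stack: []
LOAD_FAST_LOAD_FAST v,w → push 108,1026. Stack: [108, 1026]
BINARY_OP % → 108 % 1026 = 108. Stack: [108]
STORE_FAST m → m=108. Stack: []
LOAD_FAST_LOAD_FAST m,w → push 108,1026. Stack: [108, 1026]
BINARY_OP // → 108 // 1026 = 0. Stack: [0]
STORE_FAST q → q=0. Stack: []
LOAD_FAST_LOAD_FAST a,r → push 27,-1027. Stack: [27, -1027]
BINARY_OP + → 27 + -1027 = -1000. Stack: [-1000]
LOAD_FAST a → push 27. Stack: [-1000, 27]
BINARY_OP - → -1000 - 27 = -1027. Stack: [-1027]
STORE_FAST x → x=-1027. Stack: []
LOAD_CONST → push 12. Stack: [12]
LOAD_FAST a → push 27. Stack: [12, 27]
BINARY_OP + → 12 + 27 = 39. Stack: [39]
LOAD_CONST → push 6. Stack: [39, 6]
BINARY_OP * → 39 * 6 = 234. Stack: [234]
STORE_FAST s → s=234. Stack: []
LOAD_FAST_LOAD_FAST s,x → push 234,-1027. Stack: [234, -1027]
BINARY_OP + → 234 + -1027 = -793. Stack: [-793]
RETURN_VALUE → return -793.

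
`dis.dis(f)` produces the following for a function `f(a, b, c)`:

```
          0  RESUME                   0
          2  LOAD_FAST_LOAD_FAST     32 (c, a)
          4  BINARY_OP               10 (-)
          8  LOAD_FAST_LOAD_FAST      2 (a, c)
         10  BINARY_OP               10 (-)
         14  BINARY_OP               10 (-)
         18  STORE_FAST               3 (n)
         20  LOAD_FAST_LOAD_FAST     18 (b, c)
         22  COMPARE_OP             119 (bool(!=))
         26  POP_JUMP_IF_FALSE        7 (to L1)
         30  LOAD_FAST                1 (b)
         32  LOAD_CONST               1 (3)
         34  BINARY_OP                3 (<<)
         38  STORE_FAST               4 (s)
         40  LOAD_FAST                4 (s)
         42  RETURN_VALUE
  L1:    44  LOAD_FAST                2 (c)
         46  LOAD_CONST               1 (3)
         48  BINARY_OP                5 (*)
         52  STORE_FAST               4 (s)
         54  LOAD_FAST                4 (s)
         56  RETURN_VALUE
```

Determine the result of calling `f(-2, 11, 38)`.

LOAD_FAST_LOAD_FAST c,a → push 38,-2. Stack: [38, -2]
BINARY_OP - → 38 - -2 = 40. Stack: [40]
LOAD_FAST_LOAD_FAST a,c → push -2,38. Stack: [40, -2, 38]
BINARY_OP - → -2 - 38 = -40. Stack: [40, -40]
BINARY_OP - → 40 - -40 = 80. Stack: [80]
STORE_FAST n → n=80. Stack: []
LOAD_FAST_LOAD_FAST b,c → push 11,38. Stack: [11, 38]
COMPARE_OP bool(!=) → 11 vs 38 = True. Stack: [True]
POP_JUMP_IF_FALSE → pop True; no jump. Stack: []
LOAD_FAST b → push 11. Stack: [11]
LOAD_CONST → push 3. Stack: [11, 3]
BINARY_OP << → 11 << 3 = 88. Stack: [88]
STORE_FAST s → s=88. Stack: []
LOAD_FAST s → push 88. Stack: [88]
RETURN_VALUE → return 88.

88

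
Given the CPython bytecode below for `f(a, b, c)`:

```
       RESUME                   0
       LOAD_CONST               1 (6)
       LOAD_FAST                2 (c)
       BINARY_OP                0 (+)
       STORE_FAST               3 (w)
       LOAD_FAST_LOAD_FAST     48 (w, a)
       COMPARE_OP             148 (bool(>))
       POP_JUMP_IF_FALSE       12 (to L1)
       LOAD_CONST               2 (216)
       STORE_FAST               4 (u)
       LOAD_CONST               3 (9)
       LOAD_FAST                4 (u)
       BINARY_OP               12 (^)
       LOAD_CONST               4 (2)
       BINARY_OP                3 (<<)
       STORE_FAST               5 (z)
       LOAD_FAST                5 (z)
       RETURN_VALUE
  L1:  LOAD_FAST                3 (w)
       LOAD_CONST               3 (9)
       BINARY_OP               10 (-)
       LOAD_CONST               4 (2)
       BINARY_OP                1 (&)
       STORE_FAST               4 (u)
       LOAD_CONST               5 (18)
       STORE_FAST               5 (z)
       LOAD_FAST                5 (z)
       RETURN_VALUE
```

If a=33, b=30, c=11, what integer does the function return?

18

LOAD_CONST → push 6. Stack: [6]
LOAD_FAST c → push 11. Stack: [6, 11]
BINARY_OP + → 6 + 11 = 17. Stack: [17]
STORE_FAST w → w=17. Stack: []
LOAD_FAST_LOAD_FAST w,a → push 17,33. Stack: [17, 33]
COMPARE_OP bool(>) → 17 vs 33 = False. Stack: [False]
POP_JUMP_IF_FALSE → pop False; jump. Stack: []
LOAD_FAST w → push 17. Stack: [17]
LOAD_CONST → push 9. Stack: [17, 9]
BINARY_OP - → 17 - 9 = 8. Stack: [8]
LOAD_CONST → push 2. Stack: [8, 2]
BINARY_OP & → 8 & 2 = 0. Stack: [0]
STORE_FAST u → u=0. Stack: []
LOAD_CONST → push 18. Stack: [18]
STORE_FAST z → z=18. Stack: []
LOAD_FAST z → push 18. Stack: [18]
RETURN_VALUE → return 18.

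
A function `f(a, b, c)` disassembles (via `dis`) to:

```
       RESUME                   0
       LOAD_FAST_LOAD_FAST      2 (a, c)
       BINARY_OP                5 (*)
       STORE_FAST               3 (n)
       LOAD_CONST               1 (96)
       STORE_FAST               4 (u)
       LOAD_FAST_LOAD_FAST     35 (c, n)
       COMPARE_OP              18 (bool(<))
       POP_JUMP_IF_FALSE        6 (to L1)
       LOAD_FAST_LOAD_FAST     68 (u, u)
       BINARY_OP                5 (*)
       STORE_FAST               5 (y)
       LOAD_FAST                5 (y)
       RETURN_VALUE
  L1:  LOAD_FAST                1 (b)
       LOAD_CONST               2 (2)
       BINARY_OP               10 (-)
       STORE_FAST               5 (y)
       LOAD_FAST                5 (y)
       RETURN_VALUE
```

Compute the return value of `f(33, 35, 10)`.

9216

LOAD_FAST_LOAD_FAST a,c → push 33,10. Stack: [33, 10]
BINARY_OP * → 33 * 10 = 330. Stack: [330]
STORE_FAST n → n=330. Stack: []
LOAD_CONST → push 96. Stack: [96]
STORE_FAST u → u=96. Stack: []
LOAD_FAST_LOAD_FAST c,n → push 10,330. Stack: [10, 330]
COMPARE_OP bool(<) → 10 vs 330 = True. Stack: [True]
POP_JUMP_IF_FALSE → pop True; no jump. Stack: []
LOAD_FAST_LOAD_FAST u,u → push 96,96. Stack: [96, 96]
BINARY_OP * → 96 * 96 = 9216. Stack: [9216]
STORE_FAST y → y=9216. Stack: []
LOAD_FAST y → push 9216. Stack: [9216]
RETURN_VALUE → return 9216.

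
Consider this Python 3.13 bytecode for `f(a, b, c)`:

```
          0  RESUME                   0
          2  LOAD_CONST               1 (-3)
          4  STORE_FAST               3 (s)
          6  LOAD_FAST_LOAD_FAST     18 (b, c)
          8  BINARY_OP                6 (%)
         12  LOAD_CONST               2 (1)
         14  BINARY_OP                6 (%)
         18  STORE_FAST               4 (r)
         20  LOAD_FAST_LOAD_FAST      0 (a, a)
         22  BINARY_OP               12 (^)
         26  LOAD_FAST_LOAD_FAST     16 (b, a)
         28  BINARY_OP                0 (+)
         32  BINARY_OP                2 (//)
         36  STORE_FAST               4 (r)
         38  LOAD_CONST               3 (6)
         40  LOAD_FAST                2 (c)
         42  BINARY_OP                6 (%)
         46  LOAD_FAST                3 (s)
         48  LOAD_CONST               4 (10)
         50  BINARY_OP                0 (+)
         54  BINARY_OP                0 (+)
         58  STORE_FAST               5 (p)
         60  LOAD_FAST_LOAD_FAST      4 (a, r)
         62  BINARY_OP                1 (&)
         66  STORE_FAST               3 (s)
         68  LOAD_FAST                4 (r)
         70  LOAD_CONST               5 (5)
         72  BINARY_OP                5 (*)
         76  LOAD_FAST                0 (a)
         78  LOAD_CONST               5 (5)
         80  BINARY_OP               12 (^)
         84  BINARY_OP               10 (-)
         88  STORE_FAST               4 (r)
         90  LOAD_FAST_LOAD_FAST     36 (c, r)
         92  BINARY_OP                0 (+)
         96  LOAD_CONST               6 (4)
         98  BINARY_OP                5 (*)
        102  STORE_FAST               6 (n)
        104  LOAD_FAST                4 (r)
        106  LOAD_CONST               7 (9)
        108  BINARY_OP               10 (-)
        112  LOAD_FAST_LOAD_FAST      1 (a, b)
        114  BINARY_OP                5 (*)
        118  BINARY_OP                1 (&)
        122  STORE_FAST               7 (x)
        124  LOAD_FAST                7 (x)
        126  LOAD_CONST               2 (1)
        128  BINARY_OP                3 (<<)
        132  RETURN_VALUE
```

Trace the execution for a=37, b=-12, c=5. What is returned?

LOAD_CONST → push -3. Stack: [-3]
STORE_FAST s → s=-3. Stack: []
LOAD_FAST_LOAD_FAST b,c → push -12,5. Stack: [-12, 5]
BINARY_OP % → -12 % 5 = 3. Stack: [3]
LOAD_CONST → push 1. Stack: [3, 1]
BINARY_OP % → 3 % 1 = 0. Stack: [0]
STORE_FAST r → r=0. Stack: []
LOAD_FAST_LOAD_FAST a,a → push 37,37. Stack: [37, 37]
BINARY_OP ^ → 37 ^ 37 = 0. Stack: [0]
LOAD_FAST_LOAD_FAST b,a → push -12,37. Stack: [0, -12, 37]
BINARY_OP + → -12 + 37 = 25. Stack: [0, 25]
BINARY_OP // → 0 // 25 = 0. Stack: [0]
STORE_FAST r → r=0. Stack: []
LOAD_CONST → push 6. Stack: [6]
LOAD_FAST c → push 5. Stack: [6, 5]
BINARY_OP % → 6 % 5 = 1. Stack: [1]
LOAD_FAST s → push -3. Stack: [1, -3]
LOAD_CONST → push 10. Stack: [1, -3, 10]
BINARY_OP + → -3 + 10 = 7. Stack: [1, 7]
BINARY_OP + → 1 + 7 = 8. Stack: [8]
STORE_FAST p → p=8. Stack: []
LOAD_FAST_LOAD_FAST a,r → push 37,0. Stack: [37, 0]
BINARY_OP & → 37 & 0 = 0. Stack: [0]
STORE_FAST s → s=0. Stack: []
LOAD_FAST r → push 0. Stack: [0]
LOAD_CONST → push 5. Stack: [0, 5]
BINARY_OP * → 0 * 5 = 0. Stack: [0]
LOAD_FAST a → push 37. Stack: [0, 37]
LOAD_CONST → push 5. Stack: [0, 37, 5]
BINARY_OP ^ → 37 ^ 5 = 32. Stack: [0, 32]
BINARY_OP - → 0 - 32 = -32. Stack: [-32]
STORE_FAST r → r=-32. Stack: []
LOAD_FAST_LOAD_FAST c,r → push 5,-32. Stack: [5, -32]
BINARY_OP + → 5 + -32 = -27. Stack: [-27]
LOAD_CONST → push 4. Stack: [-27, 4]
BINARY_OP * → -27 * 4 = -108. Stack: [-108]
STORE_FAST n → n=-108. Stack: []
LOAD_FAST r → push -32. Stack: [-32]
LOAD_CONST → push 9. Stack: [-32, 9]
BINARY_OP - → -32 - 9 = -41. Stack: [-41]
LOAD_FAST_LOAD_FAST a,b → push 37,-12. Stack: [-41, 37, -12]
BINARY_OP * → 37 * -12 = -444. Stack: [-41, -444]
BINARY_OP & → -41 & -444 = -444. Stack: [-444]
STORE_FAST x → x=-444. Stack: []
LOAD_FAST x → push -444. Stack: [-444]
LOAD_CONST → push 1. Stack: [-444, 1]
BINARY_OP << → -444 << 1 = -888. Stack: [-888]
RETURN_VALUE → return -888.

-888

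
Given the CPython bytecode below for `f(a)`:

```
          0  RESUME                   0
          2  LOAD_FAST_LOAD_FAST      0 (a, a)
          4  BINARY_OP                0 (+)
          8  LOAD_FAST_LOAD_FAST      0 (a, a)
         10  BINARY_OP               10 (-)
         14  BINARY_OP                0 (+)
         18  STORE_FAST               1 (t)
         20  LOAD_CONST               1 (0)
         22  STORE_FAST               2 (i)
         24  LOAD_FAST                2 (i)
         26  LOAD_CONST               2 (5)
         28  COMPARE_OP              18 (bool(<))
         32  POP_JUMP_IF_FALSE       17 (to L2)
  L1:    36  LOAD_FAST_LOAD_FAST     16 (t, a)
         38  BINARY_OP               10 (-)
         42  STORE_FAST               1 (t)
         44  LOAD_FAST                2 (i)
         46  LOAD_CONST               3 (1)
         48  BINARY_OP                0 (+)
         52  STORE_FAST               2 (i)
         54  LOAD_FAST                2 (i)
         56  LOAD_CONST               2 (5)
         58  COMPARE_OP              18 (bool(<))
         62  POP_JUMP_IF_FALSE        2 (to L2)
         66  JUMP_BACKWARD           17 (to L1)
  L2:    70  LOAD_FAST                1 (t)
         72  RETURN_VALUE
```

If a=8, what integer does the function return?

LOAD_FAST_LOAD_FAST a,a → push 8,8
BINARY_OP + → 8 + 8 = 16
LOAD_FAST_LOAD_FAST a,a → push 8,8
BINARY_OP - → 8 - 8 = 0
BINARY_OP + → 16 + 0 = 16
STORE_FAST t → t=16
LOAD_CONST → push 0
STORE_FAST i → i=0
LOAD_FAST i → push 0
LOAD_CONST → push 5
COMPARE_OP bool(<) → 0 vs 5 = True
POP_JUMP_IF_FALSE → pop True; no jump
LOAD_FAST_LOAD_FAST t,a → push 16,8
BINARY_OP - → 16 - 8 = 8
STORE_FAST t → t=8
LOAD_FAST i → push 0
LOAD_CONST → push 1
BINARY_OP + → 0 + 1 = 1
STORE_FAST i → i=1
LOAD_FAST i → push 1
LOAD_CONST → push 5
COMPARE_OP bool(<) → 1 vs 5 = True
POP_JUMP_IF_FALSE → pop True; no jump
LOAD_FAST_LOAD_FAST t,a → push 8,8
BINARY_OP - → 8 - 8 = 0
STORE_FAST t → t=0
LOAD_FAST i → push 1
LOAD_CONST → push 1
BINARY_OP + → 1 + 1 = 2
STORE_FAST i → i=2
LOAD_FAST i → push 2
LOAD_CONST → push 5
COMPARE_OP bool(<) → 2 vs 5 = True
POP_JUMP_IF_FALSE → pop True; no jump
LOAD_FAST_LOAD_FAST t,a → push 0,8
BINARY_OP - → 0 - 8 = -8
STORE_FAST t → t=-8
LOAD_FAST i → push 2
LOAD_CONST → push 1
BINARY_OP + → 2 + 1 = 3
STORE_FAST i → i=3
LOAD_FAST i → push 3
LOAD_CONST → push 5
COMPARE_OP bool(<) → 3 vs 5 = True
POP_JUMP_IF_FALSE → pop True; no jump
LOAD_FAST_LOAD_FAST t,a → push -8,8
BINARY_OP - → -8 - 8 = -16
STORE_FAST t → t=-16
LOAD_FAST i → push 3
LOAD_CONST → push 1
BINARY_OP + → 3 + 1 = 4
STORE_FAST i → i=4
LOAD_FAST i → push 4
LOAD_CONST → push 5
COMPARE_OP bool(<) → 4 vs 5 = True
POP_JUMP_IF_FALSE → pop True; no jump
LOAD_FAST_LOAD_FAST t,a → push -16,8
BINARY_OP - → -16 - 8 = -24
STORE_FAST t → t=-24
LOAD_FAST i → push 4
LOAD_CONST → push 1
BINARY_OP + → 4 + 1 = 5
STORE_FAST i → i=5
LOAD_FAST i → push 5
LOAD_CONST → push 5
COMPARE_OP bool(<) → 5 vs 5 = False
POP_JUMP_IF_FALSE → pop False; jump
LOAD_FAST t → push -24
RETURN_VALUE → return -24.

-24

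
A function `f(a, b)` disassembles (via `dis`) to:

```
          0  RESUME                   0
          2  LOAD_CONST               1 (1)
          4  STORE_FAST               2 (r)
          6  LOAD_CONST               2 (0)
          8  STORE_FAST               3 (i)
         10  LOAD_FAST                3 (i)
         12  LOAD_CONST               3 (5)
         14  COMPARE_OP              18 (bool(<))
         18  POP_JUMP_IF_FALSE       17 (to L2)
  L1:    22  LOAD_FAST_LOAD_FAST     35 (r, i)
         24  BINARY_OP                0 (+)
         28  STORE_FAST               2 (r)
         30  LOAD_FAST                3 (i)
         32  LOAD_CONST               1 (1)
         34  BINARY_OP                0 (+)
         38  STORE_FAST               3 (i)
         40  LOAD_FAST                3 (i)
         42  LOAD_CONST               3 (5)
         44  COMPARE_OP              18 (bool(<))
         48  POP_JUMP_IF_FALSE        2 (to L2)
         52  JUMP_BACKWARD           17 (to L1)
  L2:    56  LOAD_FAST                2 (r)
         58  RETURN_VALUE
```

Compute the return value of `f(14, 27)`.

LOAD_CONST → push 1. Stack: [1]
STORE_FAST r → r=1. Stack: []
LOAD_CONST → push 0. Stack: [0]
STORE_FAST i → i=0. Stack: []
LOAD_FAST i → push 0. Stack: [0]
LOAD_CONST → push 5. Stack: [0, 5]
COMPARE_OP bool(<) → 0 vs 5 = True. Stack: [True]
POP_JUMP_IF_FALSE → pop True; no jump. Stack: []
LOAD_FAST_LOAD_FAST r,i → push 1,0. Stack: [1, 0]
BINARY_OP + → 1 + 0 = 1. Stack: [1]
STORE_FAST r → r=1. Stack: []
LOAD_FAST i → push 0. Stack: [0]
LOAD_CONST → push 1. Stack: [0, 1]
BINARY_OP + → 0 + 1 = 1. Stack: [1]
STORE_FAST i → i=1. Stack: []
LOAD_FAST i → push 1. Stack: [1]
LOAD_CONST → push 5. Stack: [1, 5]
COMPARE_OP bool(<) → 1 vs 5 = True. Stack: [True]
POP_JUMP_IF_FALSE → pop True; no jump. Stack: []
LOAD_FAST_LOAD_FAST r,i → push 1,1. Stack: [1, 1]
BINARY_OP + → 1 + 1 = 2. Stack: [2]
STORE_FAST r → r=2. Stack: []
LOAD_FAST i → push 1. Stack: [1]
LOAD_CONST → push 1. Stack: [1, 1]
BINARY_OP + → 1 + 1 = 2. Stack: [2]
STORE_FAST i → i=2. Stack: []
LOAD_FAST i → push 2. Stack: [2]
LOAD_CONST → push 5. Stack: [2, 5]
COMPARE_OP bool(<) → 2 vs 5 = True. Stack: [True]
POP_JUMP_IF_FALSE → pop True; no jump. Stack: []
LOAD_FAST_LOAD_FAST r,i → push 2,2. Stack: [2, 2]
BINARY_OP + → 2 + 2 = 4. Stack: [4]
STORE_FAST r → r=4. Stack: []
LOAD_FAST i → push 2. Stack: [2]
LOAD_CONST → push 1. Stack: [2, 1]
BINARY_OP + → 2 + 1 = 3. Stack: [3]
STORE_FAST i → i=3. Stack: []
LOAD_FAST i → push 3. Stack: [3]
LOAD_CONST → push 5. Stack: [3, 5]
COMPARE_OP bool(<) → 3 vs 5 = True. Stack: [True]
POP_JUMP_IF_FALSE → pop True; no jump. Stack: []
LOAD_FAST_LOAD_FAST r,i → push 4,3. Stack: [4, 3]
BINARY_OP + → 4 + 3 = 7. Stack: [7]
STORE_FAST r → r=7. Stack: []
LOAD_FAST i → push 3. Stack: [3]
LOAD_CONST → push 1. Stack: [3, 1]
BINARY_OP + → 3 + 1 = 4. Stack: [4]
STORE_FAST i → i=4. Stack: []
LOAD_FAST i → push 4. Stack: [4]
LOAD_CONST → push 5. Stack: [4, 5]
COMPARE_OP bool(<) → 4 vs 5 = True. Stack: [True]
POP_JUMP_IF_FALSE → pop True; no jump. Stack: []
LOAD_FAST_LOAD_FAST r,i → push 7,4. Stack: [7, 4]
BINARY_OP + → 7 + 4 = 11. Stack: [11]
STORE_FAST r → r=11. Stack: []
LOAD_FAST i → push 4. Stack: [4]
LOAD_CONST → push 1. Stack: [4, 1]
BINARY_OP + → 4 + 1 = 5. Stack: [5]
STORE_FAST i → i=5. Stack: []
LOAD_FAST i → push 5. Stack: [5]
LOAD_CONST → push 5. Stack: [5, 5]
COMPARE_OP bool(<) → 5 vs 5 = False. Stack: [False]
POP_JUMP_IF_FALSE → pop False; jump. Stack: []
LOAD_FAST r → push 11. Stack: [11]
RETURN_VALUE → return 11.

11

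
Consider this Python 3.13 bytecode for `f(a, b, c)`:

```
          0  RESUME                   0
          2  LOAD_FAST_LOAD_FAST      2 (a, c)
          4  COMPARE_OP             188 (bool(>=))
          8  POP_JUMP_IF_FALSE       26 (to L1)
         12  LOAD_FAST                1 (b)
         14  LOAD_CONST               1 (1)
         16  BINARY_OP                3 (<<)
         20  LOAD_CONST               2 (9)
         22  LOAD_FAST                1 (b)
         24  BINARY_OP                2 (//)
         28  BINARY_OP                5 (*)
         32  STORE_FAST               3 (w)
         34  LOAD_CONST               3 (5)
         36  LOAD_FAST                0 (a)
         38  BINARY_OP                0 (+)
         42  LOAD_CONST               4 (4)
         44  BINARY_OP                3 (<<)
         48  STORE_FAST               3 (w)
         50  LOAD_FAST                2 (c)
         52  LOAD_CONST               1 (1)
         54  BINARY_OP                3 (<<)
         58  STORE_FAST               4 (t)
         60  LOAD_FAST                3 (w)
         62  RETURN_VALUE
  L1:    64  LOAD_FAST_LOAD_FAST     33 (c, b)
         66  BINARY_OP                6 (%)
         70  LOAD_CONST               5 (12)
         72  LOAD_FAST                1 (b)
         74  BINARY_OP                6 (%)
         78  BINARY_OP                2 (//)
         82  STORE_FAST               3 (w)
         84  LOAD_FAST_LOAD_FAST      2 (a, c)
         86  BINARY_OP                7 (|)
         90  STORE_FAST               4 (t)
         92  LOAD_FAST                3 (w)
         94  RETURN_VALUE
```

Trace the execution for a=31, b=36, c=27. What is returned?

576

LOAD_FAST_LOAD_FAST a,c → push 31,27. Stack: [31, 27]
COMPARE_OP bool(>=) → 31 vs 27 = True. Stack: [True]
POP_JUMP_IF_FALSE → pop True; no jump. Stack: []
LOAD_FAST b → push 36. Stack: [36]
LOAD_CONST → push 1. Stack: [36, 1]
BINARY_OP << → 36 << 1 = 72. Stack: [72]
LOAD_CONST → push 9. Stack: [72, 9]
LOAD_FAST b → push 36. Stack: [72, 9, 36]
BINARY_OP // → 9 // 36 = 0. Stack: [72, 0]
BINARY_OP * → 72 * 0 = 0. Stack: [0]
STORE_FAST w → w=0. Stack: []
LOAD_CONST → push 5. Stack: [5]
LOAD_FAST a → push 31. Stack: [5, 31]
BINARY_OP + → 5 + 31 = 36. Stack: [36]
LOAD_CONST → push 4. Stack: [36, 4]
BINARY_OP << → 36 << 4 = 576. Stack: [576]
STORE_FAST w → w=576. Stack: []
LOAD_FAST c → push 27. Stack: [27]
LOAD_CONST → push 1. Stack: [27, 1]
BINARY_OP << → 27 << 1 = 54. Stack: [54]
STORE_FAST t → t=54. Stack: []
LOAD_FAST w → push 576. Stack: [576]
RETURN_VALUE → return 576.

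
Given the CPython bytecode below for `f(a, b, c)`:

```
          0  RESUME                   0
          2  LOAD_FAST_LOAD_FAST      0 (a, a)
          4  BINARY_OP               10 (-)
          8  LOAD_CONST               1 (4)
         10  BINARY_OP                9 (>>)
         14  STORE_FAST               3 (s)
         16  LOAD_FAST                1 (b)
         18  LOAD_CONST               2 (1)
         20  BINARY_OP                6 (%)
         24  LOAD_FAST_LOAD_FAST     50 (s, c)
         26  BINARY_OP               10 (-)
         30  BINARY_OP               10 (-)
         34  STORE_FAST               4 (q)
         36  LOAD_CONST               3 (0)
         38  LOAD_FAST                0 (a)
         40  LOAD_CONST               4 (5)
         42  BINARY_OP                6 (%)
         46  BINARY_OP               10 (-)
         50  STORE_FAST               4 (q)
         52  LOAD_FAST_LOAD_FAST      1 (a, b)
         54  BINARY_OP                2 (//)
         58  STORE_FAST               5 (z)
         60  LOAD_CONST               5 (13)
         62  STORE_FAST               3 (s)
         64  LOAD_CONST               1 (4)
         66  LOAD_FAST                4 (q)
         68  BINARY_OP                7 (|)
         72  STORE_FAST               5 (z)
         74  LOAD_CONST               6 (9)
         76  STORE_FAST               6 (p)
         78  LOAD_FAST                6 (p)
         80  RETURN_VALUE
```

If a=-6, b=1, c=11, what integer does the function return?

9

LOAD_FAST_LOAD_FAST a,a → push -6,-6. Stack: [-6, -6]
BINARY_OP - → -6 - -6 = 0. Stack: [0]
LOAD_CONST → push 4. Stack: [0, 4]
BINARY_OP >> → 0 >> 4 = 0. Stack: [0]
STORE_FAST s → s=0. Stack: []
LOAD_FAST b → push 1. Stack: [1]
LOAD_CONST → push 1. Stack: [1, 1]
BINARY_OP % → 1 % 1 = 0. Stack: [0]
LOAD_FAST_LOAD_FAST s,c → push 0,11. Stack: [0, 0, 11]
BINARY_OP - → 0 - 11 = -11. Stack: [0, -11]
BINARY_OP - → 0 - -11 = 11. Stack: [11]
STORE_FAST q → q=11. Stack: []
LOAD_CONST → push 0. Stack: [0]
LOAD_FAST a → push -6. Stack: [0, -6]
LOAD_CONST → push 5. Stack: [0, -6, 5]
BINARY_OP % → -6 % 5 = 4. Stack: [0, 4]
BINARY_OP - → 0 - 4 = -4. Stack: [-4]
STORE_FAST q → q=-4. Stack: []
LOAD_FAST_LOAD_FAST a,b → push -6,1. Stack: [-6, 1]
BINARY_OP // → -6 // 1 = -6. Stack: [-6]
STORE_FAST z → z=-6. Stack: []
LOAD_CONST → push 13. Stack: [13]
STORE_FAST s → s=13. Stack: []
LOAD_CONST → push 4. Stack: [4]
LOAD_FAST q → push -4. Stack: [4, -4]
BINARY_OP | → 4 | -4 = -4. Stack: [-4]
STORE_FAST z → z=-4. Stack: []
LOAD_CONST → push 9. Stack: [9]
STORE_FAST p → p=9. Stack: []
LOAD_FAST p → push 9. Stack: [9]
RETURN_VALUE → return 9.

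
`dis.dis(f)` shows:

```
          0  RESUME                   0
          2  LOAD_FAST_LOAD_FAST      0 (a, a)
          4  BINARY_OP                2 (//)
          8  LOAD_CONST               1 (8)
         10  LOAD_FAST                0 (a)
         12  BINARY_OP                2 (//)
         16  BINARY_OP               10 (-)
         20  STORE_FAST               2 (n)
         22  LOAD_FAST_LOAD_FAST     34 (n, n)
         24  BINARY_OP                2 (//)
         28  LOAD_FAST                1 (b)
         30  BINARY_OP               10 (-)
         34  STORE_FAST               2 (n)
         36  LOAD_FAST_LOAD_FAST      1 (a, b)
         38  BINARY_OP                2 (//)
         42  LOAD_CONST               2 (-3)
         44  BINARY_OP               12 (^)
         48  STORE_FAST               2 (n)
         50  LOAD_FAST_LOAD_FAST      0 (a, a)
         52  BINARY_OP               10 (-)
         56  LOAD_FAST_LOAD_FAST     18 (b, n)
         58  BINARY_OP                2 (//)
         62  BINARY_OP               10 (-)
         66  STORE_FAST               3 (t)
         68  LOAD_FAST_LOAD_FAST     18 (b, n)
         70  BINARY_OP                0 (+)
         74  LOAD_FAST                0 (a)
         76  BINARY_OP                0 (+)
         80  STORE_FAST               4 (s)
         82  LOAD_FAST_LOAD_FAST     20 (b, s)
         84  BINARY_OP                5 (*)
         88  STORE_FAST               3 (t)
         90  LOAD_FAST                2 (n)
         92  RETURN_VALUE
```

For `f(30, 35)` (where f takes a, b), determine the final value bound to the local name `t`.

2170

LOAD_FAST_LOAD_FAST a,a → push 30,30. Stack: [30, 30]
BINARY_OP // → 30 // 30 = 1. Stack: [1]
LOAD_CONST → push 8. Stack: [1, 8]
LOAD_FAST a → push 30. Stack: [1, 8, 30]
BINARY_OP // → 8 // 30 = 0. Stack: [1, 0]
BINARY_OP - → 1 - 0 = 1. Stack: [1]
STORE_FAST n → n=1. Stack: []
LOAD_FAST_LOAD_FAST n,n → push 1,1. Stack: [1, 1]
BINARY_OP // → 1 // 1 = 1. Stack: [1]
LOAD_FAST b → push 35. Stack: [1, 35]
BINARY_OP - → 1 - 35 = -34. Stack: [-34]
STORE_FAST n → n=-34. Stack: []
LOAD_FAST_LOAD_FAST a,b → push 30,35. Stack: [30, 35]
BINARY_OP // → 30 // 35 = 0. Stack: [0]
LOAD_CONST → push -3. Stack: [0, -3]
BINARY_OP ^ → 0 ^ -3 = -3. Stack: [-3]
STORE_FAST n → n=-3. Stack: []
LOAD_FAST_LOAD_FAST a,a → push 30,30. Stack: [30, 30]
BINARY_OP - → 30 - 30 = 0. Stack: [0]
LOAD_FAST_LOAD_FAST b,n → push 35,-3. Stack: [0, 35, -3]
BINARY_OP // → 35 // -3 = -12. Stack: [0, -12]
BINARY_OP - → 0 - -12 = 12. Stack: [12]
STORE_FAST t → t=12. Stack: []
LOAD_FAST_LOAD_FAST b,n → push 35,-3. Stack: [35, -3]
BINARY_OP + → 35 + -3 = 32. Stack: [32]
LOAD_FAST a → push 30. Stack: [32, 30]
BINARY_OP + → 32 + 30 = 62. Stack: [62]
STORE_FAST s → s=62. Stack: []
LOAD_FAST_LOAD_FAST b,s → push 35,62. Stack: [35, 62]
BINARY_OP * → 35 * 62 = 2170. Stack: [2170]
STORE_FAST t → t=2170. Stack: []
LOAD_FAST n → push -3. Stack: [-3]
RETURN_VALUE → return -3.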